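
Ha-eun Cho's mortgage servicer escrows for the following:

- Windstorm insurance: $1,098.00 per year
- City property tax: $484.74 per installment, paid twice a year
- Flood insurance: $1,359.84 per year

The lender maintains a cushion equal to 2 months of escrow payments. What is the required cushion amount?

Windstorm insurance = $1,098.00 annually
City property tax = $484.74 × 2 = $969.48 annually
Flood insurance = $1,359.84 annually
Combined annual = $3,427.32
Monthly = $3,427.32 / 12 = $285.61
Reserve = 2 × $285.61 = $571.22

$571.22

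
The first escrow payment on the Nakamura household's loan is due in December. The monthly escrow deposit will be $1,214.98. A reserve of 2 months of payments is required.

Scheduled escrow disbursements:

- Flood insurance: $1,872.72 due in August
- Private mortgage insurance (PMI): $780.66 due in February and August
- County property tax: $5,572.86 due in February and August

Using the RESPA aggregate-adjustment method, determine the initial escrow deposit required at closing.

$6,074.90

Cushion = 2 × $1,214.98 = $2,429.96
Trial balance (start $0, +$1,214.98 each month, − disbursements):
  Dec: +$1,214.98 → $1,214.98
  Jan: +$1,214.98 → $2,429.96
  Feb: +$1,214.98 − $6,353.52 → -$2,708.58
  Mar: +$1,214.98 → -$1,493.60
  Apr: +$1,214.98 → -$278.62
  May: +$1,214.98 → $936.36
  Jun: +$1,214.98 → $2,151.34
  Jul: +$1,214.98 → $3,366.32
  Aug: +$1,214.98 − $8,226.24 → -$3,644.94
  Sep: +$1,214.98 → -$2,429.96
  Oct: +$1,214.98 → -$1,214.98
  Nov: +$1,214.98 → $0.00
Lowest trial balance = -$3,644.94 (Aug)
Initial deposit = cushion − low point = $2,429.96 − (-$3,644.94) = $6,074.90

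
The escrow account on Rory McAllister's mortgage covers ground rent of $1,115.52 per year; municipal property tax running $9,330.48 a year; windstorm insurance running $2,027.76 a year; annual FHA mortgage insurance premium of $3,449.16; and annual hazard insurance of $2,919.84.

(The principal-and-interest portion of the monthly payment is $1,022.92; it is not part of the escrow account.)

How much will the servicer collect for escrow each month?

$1,570.23

Ground rent — $1,115.52/yr
Municipal property tax — $9,330.48/yr
Windstorm insurance — $2,027.76/yr
FHA mortgage insurance premium — $3,449.16/yr
Hazard insurance — $2,919.84/yr
Yearly total = $1,115.52 + $9,330.48 + $2,027.76 + $3,449.16 + $2,919.84 = $18,842.76
Per month = $18,842.76 ÷ 12 = $1,570.23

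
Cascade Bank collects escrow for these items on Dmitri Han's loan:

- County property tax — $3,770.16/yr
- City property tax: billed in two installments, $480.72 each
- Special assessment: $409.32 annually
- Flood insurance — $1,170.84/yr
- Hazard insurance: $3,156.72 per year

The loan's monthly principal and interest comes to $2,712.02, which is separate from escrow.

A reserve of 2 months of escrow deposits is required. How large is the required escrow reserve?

County property tax: $3,770.16/yr
City property tax: $480.72 × 2 = $961.44/yr
Special assessment: $409.32/yr
Flood insurance: $1,170.84/yr
Hazard insurance: $3,156.72/yr
Annual escrow total = $3,770.16 + $961.44 + $409.32 + $1,170.84 + $3,156.72 = $9,468.48
Base monthly escrow = $9,468.48 ÷ 12 = $789.04
Reserve = 2 × $789.04 = $1,578.08

$1,578.08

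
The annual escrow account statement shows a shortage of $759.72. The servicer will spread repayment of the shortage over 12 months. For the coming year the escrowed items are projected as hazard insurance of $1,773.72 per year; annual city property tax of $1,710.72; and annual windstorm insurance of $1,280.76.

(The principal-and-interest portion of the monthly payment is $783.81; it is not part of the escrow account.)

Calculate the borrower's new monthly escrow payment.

Hazard insurance: $1,773.72 per year
City property tax: $1,710.72 per year
Windstorm insurance: $1,280.76 per year
Combined annual = $1,773.72 + $1,710.72 + $1,280.76 = $4,765.20
Monthly escrow = $4,765.20 ÷ 12 = $397.10
Shortage spread = $759.72 ÷ 12 = $63.31/mo
Adjusted monthly = $397.10 + $63.31 = $460.41

$460.41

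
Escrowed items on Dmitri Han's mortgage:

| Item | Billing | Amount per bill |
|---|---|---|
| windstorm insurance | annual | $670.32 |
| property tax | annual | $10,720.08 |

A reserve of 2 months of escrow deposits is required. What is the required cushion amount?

$1,898.40

Windstorm insurance = $670.32/yr
Property tax = $10,720.08/yr
Total per year = $11,390.40
Per month = $11,390.40 ÷ 12 = $949.20
Cushion = 2 × $949.20 = $1,898.40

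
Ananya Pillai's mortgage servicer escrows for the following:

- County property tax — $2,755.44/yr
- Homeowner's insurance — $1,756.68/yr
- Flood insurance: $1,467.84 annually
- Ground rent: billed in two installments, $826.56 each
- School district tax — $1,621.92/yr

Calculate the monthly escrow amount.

County property tax — $2,755.44 per year
Homeowner's insurance — $1,756.68 per year
Flood insurance — $1,467.84 per year
Ground rent — $826.56 × 2 = $1,653.12 per year
School district tax — $1,621.92 per year
Total per year = $2,755.44 + $1,756.68 + $1,467.84 + $1,653.12 + $1,621.92 = $9,255.00
Monthly = $9,255.00 ÷ 12 = $771.25

$771.25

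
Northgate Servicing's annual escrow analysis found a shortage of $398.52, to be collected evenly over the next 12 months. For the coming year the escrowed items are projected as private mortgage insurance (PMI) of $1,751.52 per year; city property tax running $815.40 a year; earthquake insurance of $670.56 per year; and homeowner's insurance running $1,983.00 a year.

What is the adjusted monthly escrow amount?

Private mortgage insurance (PMI) — $1,751.52 per year
City property tax — $815.40 per year
Earthquake insurance — $670.56 per year
Homeowner's insurance — $1,983.00 per year
Annual escrow total = $1,751.52 + $815.40 + $670.56 + $1,983.00 = $5,220.48
Monthly escrow = $5,220.48 / 12 = $435.04
Shortage per month = $398.52 ÷ 12 = $33.21
New monthly escrow = $435.04 + $33.21 = $468.25

$468.25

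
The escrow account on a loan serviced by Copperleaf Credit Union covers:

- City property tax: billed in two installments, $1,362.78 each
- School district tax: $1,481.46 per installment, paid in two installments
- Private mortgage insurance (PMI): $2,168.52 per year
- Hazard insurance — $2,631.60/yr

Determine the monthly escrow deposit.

City property tax: $1,362.78 × 2 = $2,725.56
School district tax: $1,481.46 × 2 = $2,962.92
Private mortgage insurance (PMI): $2,168.52
Hazard insurance: $2,631.60
Yearly total = $2,725.56 + $2,962.92 + $2,168.52 + $2,631.60 = $10,488.60
Per month = $10,488.60 / 12 = $874.05

$874.05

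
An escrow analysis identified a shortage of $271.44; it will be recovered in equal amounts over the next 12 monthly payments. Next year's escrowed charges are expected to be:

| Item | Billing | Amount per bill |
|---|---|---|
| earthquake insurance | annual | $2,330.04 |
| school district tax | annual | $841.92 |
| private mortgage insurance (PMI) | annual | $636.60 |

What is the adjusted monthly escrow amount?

$340.00

Earthquake insurance — $2,330.04 per year
School district tax — $841.92 per year
Private mortgage insurance (PMI) — $636.60 per year
Annual escrow total = $3,808.56
Per month = $3,808.56 ÷ 12 = $317.38
Shortage spread = $271.44 ÷ 12 = $22.62/mo
New monthly escrow = $317.38 + $22.62 = $340.00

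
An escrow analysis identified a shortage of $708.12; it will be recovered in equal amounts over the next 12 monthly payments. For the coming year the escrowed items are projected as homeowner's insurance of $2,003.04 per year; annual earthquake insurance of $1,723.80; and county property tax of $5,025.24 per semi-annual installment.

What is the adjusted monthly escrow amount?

$1,207.12

Homeowner's insurance = $2,003.04 per year
Earthquake insurance = $1,723.80 per year
County property tax = $5,025.24 × 2 = $10,050.48 per year
Yearly total = $2,003.04 + $1,723.80 + $10,050.48 = $13,777.32
Per month = $13,777.32 / 12 = $1,148.11
Shortage spread = $708.12 / 12 = $59.01/mo
New monthly escrow = $1,148.11 + $59.01 = $1,207.12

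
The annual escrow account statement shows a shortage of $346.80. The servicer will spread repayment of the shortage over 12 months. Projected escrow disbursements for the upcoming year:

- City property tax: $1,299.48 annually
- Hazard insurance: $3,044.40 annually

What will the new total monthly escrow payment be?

City property tax = $1,299.48 per year
Hazard insurance = $3,044.40 per year
Total annual escrow = $4,343.88
Monthly = $4,343.88 / 12 = $361.99
Shortage per month = $346.80 / 12 = $28.90
New monthly escrow = $361.99 + $28.90 = $390.89

$390.89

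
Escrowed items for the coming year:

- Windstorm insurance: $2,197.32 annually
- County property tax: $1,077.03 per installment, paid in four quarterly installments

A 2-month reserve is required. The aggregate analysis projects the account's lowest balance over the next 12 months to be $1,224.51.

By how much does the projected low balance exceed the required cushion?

$140.27

Windstorm insurance = $2,197.32 per year
County property tax = $1,077.03 × 4 = $4,308.12 per year
Total annual escrow = $6,505.44
Base monthly escrow = $6,505.44 / 12 = $542.12
Required reserve = 2 × $542.12 = $1,084.24
Excess over cushion: $1,224.51 − $1,084.24 = $140.27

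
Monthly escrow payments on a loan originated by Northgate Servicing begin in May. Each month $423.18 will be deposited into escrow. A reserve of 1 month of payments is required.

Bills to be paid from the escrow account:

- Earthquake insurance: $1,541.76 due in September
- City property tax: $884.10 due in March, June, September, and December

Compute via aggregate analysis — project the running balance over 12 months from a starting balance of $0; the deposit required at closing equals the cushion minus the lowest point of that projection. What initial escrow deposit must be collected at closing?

Cushion = 1 × $423.18 = $423.18
Trial balance (start $0, +$423.18 each month, − disbursements):
  May: +$423.18 → $423.18
  Jun: +$423.18 − $884.10 → -$37.74
  Jul: +$423.18 → $385.44
  Aug: +$423.18 → $808.62
  Sep: +$423.18 − $2,425.86 → -$1,194.06
  Oct: +$423.18 → -$770.88
  Nov: +$423.18 → -$347.70
  Dec: +$423.18 − $884.10 → -$808.62
  Jan: +$423.18 → -$385.44
  Feb: +$423.18 → $37.74
  Mar: +$423.18 − $884.10 → -$423.18
  Apr: +$423.18 → $0.00
Lowest trial balance = -$1,194.06 (Sep)
Initial deposit = cushion − low point = $423.18 − (-$1,194.06) = $1,617.24

$1,617.24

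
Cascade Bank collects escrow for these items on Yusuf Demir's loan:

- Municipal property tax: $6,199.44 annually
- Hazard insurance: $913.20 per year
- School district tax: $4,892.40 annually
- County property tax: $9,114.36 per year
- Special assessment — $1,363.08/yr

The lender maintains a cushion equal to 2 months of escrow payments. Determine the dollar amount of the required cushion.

$3,747.08

Municipal property tax = $6,199.44
Hazard insurance = $913.20
School district tax = $4,892.40
County property tax = $9,114.36
Special assessment = $1,363.08
Total annual escrow = $6,199.44 + $913.20 + $4,892.40 + $9,114.36 + $1,363.08 = $22,482.48
Base monthly escrow = $22,482.48 ÷ 12 = $1,873.54
Cushion = 2 × $1,873.54 = $3,747.08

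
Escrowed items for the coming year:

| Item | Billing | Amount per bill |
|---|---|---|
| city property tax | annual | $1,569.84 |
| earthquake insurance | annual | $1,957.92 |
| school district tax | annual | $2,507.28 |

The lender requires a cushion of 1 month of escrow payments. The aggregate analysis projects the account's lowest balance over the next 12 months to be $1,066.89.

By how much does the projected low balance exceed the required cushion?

$563.97

City property tax = $1,569.84
Earthquake insurance = $1,957.92
School district tax = $2,507.28
Total per year = $6,035.04
Per month = $6,035.04 ÷ 12 = $502.92
Cushion = 1 × $502.92 = $502.92
Excess over cushion: $1,066.89 − $502.92 = $563.97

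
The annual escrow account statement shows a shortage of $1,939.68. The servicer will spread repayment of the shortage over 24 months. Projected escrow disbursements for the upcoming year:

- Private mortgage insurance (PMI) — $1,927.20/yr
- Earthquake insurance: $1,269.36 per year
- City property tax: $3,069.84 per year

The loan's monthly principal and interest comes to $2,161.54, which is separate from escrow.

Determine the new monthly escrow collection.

$603.02

Private mortgage insurance (PMI) — $1,927.20 annually
Earthquake insurance — $1,269.36 annually
City property tax — $3,069.84 annually
Total annual escrow = $1,927.20 + $1,269.36 + $3,069.84 = $6,266.40
Monthly escrow = $6,266.40 / 12 = $522.20
Shortage per month = $1,939.68 ÷ 24 = $80.82
Adjusted monthly = $522.20 + $80.82 = $603.02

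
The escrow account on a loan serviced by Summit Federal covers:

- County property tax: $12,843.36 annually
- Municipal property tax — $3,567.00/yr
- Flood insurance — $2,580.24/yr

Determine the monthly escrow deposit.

County property tax — $12,843.36/yr
Municipal property tax — $3,567.00/yr
Flood insurance — $2,580.24/yr
Total annual escrow = $12,843.36 + $3,567.00 + $2,580.24 = $18,990.60
Per month = $18,990.60 ÷ 12 = $1,582.55

$1,582.55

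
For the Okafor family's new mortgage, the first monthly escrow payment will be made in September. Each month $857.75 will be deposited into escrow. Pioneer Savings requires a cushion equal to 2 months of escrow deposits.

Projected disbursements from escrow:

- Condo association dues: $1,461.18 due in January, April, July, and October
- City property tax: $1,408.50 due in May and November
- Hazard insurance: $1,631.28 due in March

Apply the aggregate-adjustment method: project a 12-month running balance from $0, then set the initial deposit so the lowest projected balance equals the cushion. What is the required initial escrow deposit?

$2,827.57

Cushion = 2 × $857.75 = $1,715.50
Trial balance (start $0, +$857.75 each month, − disbursements):
  Sep: +$857.75 → $857.75
  Oct: +$857.75 − $1,461.18 → $254.32
  Nov: +$857.75 − $1,408.50 → -$296.43
  Dec: +$857.75 → $561.32
  Jan: +$857.75 − $1,461.18 → -$42.11
  Feb: +$857.75 → $815.64
  Mar: +$857.75 − $1,631.28 → $42.11
  Apr: +$857.75 − $1,461.18 → -$561.32
  May: +$857.75 − $1,408.50 → -$1,112.07
  Jun: +$857.75 → -$254.32
  Jul: +$857.75 − $1,461.18 → -$857.75
  Aug: +$857.75 → $0.00
Lowest trial balance = -$1,112.07 (May)
Initial deposit = cushion − low point = $1,715.50 − (-$1,112.07) = $2,827.57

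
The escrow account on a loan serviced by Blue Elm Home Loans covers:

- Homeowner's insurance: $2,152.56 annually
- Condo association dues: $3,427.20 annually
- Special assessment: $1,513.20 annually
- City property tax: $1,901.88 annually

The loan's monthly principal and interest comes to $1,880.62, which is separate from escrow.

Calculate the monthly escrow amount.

Homeowner's insurance = $2,152.56
Condo association dues = $3,427.20
Special assessment = $1,513.20
City property tax = $1,901.88
Annual escrow total = $2,152.56 + $3,427.20 + $1,513.20 + $1,901.88 = $8,994.84
Monthly escrow = $8,994.84 ÷ 12 = $749.57

$749.57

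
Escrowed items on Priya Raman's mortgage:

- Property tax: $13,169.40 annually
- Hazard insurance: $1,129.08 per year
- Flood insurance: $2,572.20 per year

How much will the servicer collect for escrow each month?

Property tax = $13,169.40
Hazard insurance = $1,129.08
Flood insurance = $2,572.20
Annual escrow total = $13,169.40 + $1,129.08 + $2,572.20 = $16,870.68
Base monthly escrow = $16,870.68 / 12 = $1,405.89

$1,405.89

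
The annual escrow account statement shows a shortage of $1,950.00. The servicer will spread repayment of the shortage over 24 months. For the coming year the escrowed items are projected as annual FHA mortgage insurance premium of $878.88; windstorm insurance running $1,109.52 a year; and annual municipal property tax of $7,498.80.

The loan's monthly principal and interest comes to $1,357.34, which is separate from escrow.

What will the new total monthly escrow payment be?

$871.85

FHA mortgage insurance premium — $878.88 annually
Windstorm insurance — $1,109.52 annually
Municipal property tax — $7,498.80 annually
Annual escrow total = $878.88 + $1,109.52 + $7,498.80 = $9,487.20
Monthly escrow = $9,487.20 / 12 = $790.60
Shortage per month = $1,950.00 / 24 = $81.25
New monthly escrow = $790.60 + $81.25 = $871.85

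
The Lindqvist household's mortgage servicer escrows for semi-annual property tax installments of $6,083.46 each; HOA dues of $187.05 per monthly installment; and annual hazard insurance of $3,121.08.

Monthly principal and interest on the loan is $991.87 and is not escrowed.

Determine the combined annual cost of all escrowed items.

Property tax — $6,083.46 × 2 = $12,166.92/yr
HOA dues — $187.05 × 12 = $2,244.60/yr
Hazard insurance — $3,121.08/yr
Total annual escrow = $17,532.60

$17,532.60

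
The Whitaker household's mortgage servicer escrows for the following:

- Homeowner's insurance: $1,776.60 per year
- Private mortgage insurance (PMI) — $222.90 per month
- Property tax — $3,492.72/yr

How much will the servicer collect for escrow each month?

Homeowner's insurance = $1,776.60 per year
Private mortgage insurance (PMI) = $222.90 × 12 = $2,674.80 per year
Property tax = $3,492.72 per year
Annual escrow total = $1,776.60 + $2,674.80 + $3,492.72 = $7,944.12
Monthly escrow = $7,944.12 ÷ 12 = $662.01

$662.01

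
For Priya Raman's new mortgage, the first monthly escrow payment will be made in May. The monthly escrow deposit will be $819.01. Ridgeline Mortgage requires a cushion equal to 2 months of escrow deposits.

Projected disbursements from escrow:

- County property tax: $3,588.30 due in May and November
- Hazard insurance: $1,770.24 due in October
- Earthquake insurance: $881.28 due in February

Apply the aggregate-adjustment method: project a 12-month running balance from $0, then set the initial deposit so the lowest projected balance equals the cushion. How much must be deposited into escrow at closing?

$4,851.79

Cushion = 2 × $819.01 = $1,638.02
Trial balance (start $0, +$819.01 each month, − disbursements):
  May: +$819.01 − $3,588.30 → -$2,769.29
  Jun: +$819.01 → -$1,950.28
  Jul: +$819.01 → -$1,131.27
  Aug: +$819.01 → -$312.26
  Sep: +$819.01 → $506.75
  Oct: +$819.01 − $1,770.24 → -$444.48
  Nov: +$819.01 − $3,588.30 → -$3,213.77
  Dec: +$819.01 → -$2,394.76
  Jan: +$819.01 → -$1,575.75
  Feb: +$819.01 − $881.28 → -$1,638.02
  Mar: +$819.01 → -$819.01
  Apr: +$819.01 → $0.00
Lowest trial balance = -$3,213.77 (Nov)
Initial deposit = cushion − low point = $1,638.02 − (-$3,213.77) = $4,851.79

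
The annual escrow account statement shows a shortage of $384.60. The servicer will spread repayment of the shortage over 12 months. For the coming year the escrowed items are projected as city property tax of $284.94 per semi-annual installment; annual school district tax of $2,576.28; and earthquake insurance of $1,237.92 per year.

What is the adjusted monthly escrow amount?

$397.39

City property tax — $284.94 × 2 = $569.88
School district tax — $2,576.28
Earthquake insurance — $1,237.92
Annual escrow total = $4,384.08
Base monthly escrow = $4,384.08 ÷ 12 = $365.34
Shortage spread = $384.60 ÷ 12 = $32.05/mo
New monthly escrow = $365.34 + $32.05 = $397.39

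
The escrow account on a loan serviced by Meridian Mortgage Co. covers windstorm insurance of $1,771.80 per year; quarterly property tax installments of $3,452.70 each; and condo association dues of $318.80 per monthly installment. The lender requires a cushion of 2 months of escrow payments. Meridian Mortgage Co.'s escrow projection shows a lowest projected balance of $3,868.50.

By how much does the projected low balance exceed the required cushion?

$633.80

Windstorm insurance: $1,771.80 per year
Property tax: $3,452.70 × 4 = $13,810.80 per year
Condo association dues: $318.80 × 12 = $3,825.60 per year
Total annual escrow = $1,771.80 + $13,810.80 + $3,825.60 = $19,408.20
Monthly escrow = $19,408.20 / 12 = $1,617.35
Required cushion = 2 × $1,617.35 = $3,234.70
Excess over cushion: $3,868.50 − $3,234.70 = $633.80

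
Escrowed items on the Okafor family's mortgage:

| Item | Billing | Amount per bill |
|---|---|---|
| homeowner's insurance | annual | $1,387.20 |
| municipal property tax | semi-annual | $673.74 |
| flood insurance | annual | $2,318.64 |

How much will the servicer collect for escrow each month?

Homeowner's insurance: $1,387.20/yr
Municipal property tax: $673.74 × 2 = $1,347.48/yr
Flood insurance: $2,318.64/yr
Total annual escrow = $5,053.32
Monthly = $5,053.32 ÷ 12 = $421.11

$421.11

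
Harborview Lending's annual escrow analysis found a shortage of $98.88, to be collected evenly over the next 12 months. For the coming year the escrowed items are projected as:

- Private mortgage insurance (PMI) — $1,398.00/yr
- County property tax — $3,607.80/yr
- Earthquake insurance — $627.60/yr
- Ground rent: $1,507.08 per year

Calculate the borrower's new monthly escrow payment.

Private mortgage insurance (PMI) — $1,398.00 per year
County property tax — $3,607.80 per year
Earthquake insurance — $627.60 per year
Ground rent — $1,507.08 per year
Total per year = $7,140.48
Base monthly escrow = $7,140.48 ÷ 12 = $595.04
Shortage spread = $98.88 / 12 = $8.24/mo
New monthly escrow = $595.04 + $8.24 = $603.28

$603.28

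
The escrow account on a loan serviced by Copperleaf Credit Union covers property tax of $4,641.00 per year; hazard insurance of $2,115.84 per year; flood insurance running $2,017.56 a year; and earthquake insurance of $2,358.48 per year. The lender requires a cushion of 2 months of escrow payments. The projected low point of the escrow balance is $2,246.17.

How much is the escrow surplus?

Property tax: $4,641.00
Hazard insurance: $2,115.84
Flood insurance: $2,017.56
Earthquake insurance: $2,358.48
Total annual escrow = $11,132.88
Per month = $11,132.88 / 12 = $927.74
Required cushion = 2 × $927.74 = $1,855.48
Surplus = $2,246.17 − $1,855.48 = $390.69

$390.69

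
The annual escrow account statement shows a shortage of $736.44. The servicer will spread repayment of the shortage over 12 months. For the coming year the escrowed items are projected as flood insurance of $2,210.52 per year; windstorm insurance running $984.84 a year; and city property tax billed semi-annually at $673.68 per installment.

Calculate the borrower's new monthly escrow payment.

Flood insurance = $2,210.52/yr
Windstorm insurance = $984.84/yr
City property tax = $673.68 × 2 = $1,347.36/yr
Combined annual = $2,210.52 + $984.84 + $1,347.36 = $4,542.72
Monthly escrow = $4,542.72 / 12 = $378.56
Monthly shortage recovery: $736.44 / 12 = $61.37
Adjusted monthly = $378.56 + $61.37 = $439.93

$439.93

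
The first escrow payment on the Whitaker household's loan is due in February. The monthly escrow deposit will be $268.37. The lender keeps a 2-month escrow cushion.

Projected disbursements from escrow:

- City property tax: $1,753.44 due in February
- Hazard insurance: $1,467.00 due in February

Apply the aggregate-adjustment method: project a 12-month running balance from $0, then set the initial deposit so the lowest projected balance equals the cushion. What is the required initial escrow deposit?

Cushion = 2 × $268.37 = $536.74
Trial balance (start $0, +$268.37 each month, − disbursements):
  Feb: +$268.37 − $3,220.44 → -$2,952.07
  Mar: +$268.37 → -$2,683.70
  Apr: +$268.37 → -$2,415.33
  May: +$268.37 → -$2,146.96
  Jun: +$268.37 → -$1,878.59
  Jul: +$268.37 → -$1,610.22
  Aug: +$268.37 → -$1,341.85
  Sep: +$268.37 → -$1,073.48
  Oct: +$268.37 → -$805.11
  Nov: +$268.37 → -$536.74
  Dec: +$268.37 → -$268.37
  Jan: +$268.37 → $0.00
Lowest trial balance = -$2,952.07 (Feb)
Initial deposit = cushion − low point = $536.74 − (-$2,952.07) = $3,488.81

$3,488.81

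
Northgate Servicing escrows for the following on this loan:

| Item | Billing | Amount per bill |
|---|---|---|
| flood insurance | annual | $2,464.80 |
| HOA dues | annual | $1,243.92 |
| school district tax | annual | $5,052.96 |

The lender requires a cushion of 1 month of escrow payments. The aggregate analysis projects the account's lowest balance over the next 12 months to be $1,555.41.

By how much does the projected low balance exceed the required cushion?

Flood insurance — $2,464.80/yr
HOA dues — $1,243.92/yr
School district tax — $5,052.96/yr
Combined annual = $2,464.80 + $1,243.92 + $5,052.96 = $8,761.68
Per month = $8,761.68 ÷ 12 = $730.14
Cushion = 1 × $730.14 = $730.14
Surplus = $1,555.41 − $730.14 = $825.27

$825.27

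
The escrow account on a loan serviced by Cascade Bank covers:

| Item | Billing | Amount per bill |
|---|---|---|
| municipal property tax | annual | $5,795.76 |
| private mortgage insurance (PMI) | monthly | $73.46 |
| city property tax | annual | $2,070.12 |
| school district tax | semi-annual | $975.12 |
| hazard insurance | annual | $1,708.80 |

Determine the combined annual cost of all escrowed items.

Municipal property tax — $5,795.76/yr
Private mortgage insurance (PMI) — $73.46 × 12 = $881.52/yr
City property tax — $2,070.12/yr
School district tax — $975.12 × 2 = $1,950.24/yr
Hazard insurance — $1,708.80/yr
Yearly total = $5,795.76 + $881.52 + $2,070.12 + $1,950.24 + $1,708.80 = $12,406.44

$12,406.44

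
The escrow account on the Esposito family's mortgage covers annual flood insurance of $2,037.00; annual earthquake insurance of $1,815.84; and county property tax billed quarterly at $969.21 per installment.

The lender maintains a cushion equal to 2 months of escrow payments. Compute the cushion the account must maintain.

Flood insurance — $2,037.00 annually
Earthquake insurance — $1,815.84 annually
County property tax — $969.21 × 4 = $3,876.84 annually
Total per year = $2,037.00 + $1,815.84 + $3,876.84 = $7,729.68
Monthly escrow = $7,729.68 ÷ 12 = $644.14
Required cushion = 2 × $644.14 = $1,288.28

$1,288.28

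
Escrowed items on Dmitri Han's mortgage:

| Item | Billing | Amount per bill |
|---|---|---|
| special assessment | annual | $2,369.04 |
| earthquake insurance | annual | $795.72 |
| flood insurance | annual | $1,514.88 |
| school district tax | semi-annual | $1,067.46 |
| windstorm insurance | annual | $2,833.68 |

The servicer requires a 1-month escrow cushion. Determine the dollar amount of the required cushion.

$804.02

Special assessment: $2,369.04 annually
Earthquake insurance: $795.72 annually
Flood insurance: $1,514.88 annually
School district tax: $1,067.46 × 2 = $2,134.92 annually
Windstorm insurance: $2,833.68 annually
Yearly total = $2,369.04 + $795.72 + $1,514.88 + $2,134.92 + $2,833.68 = $9,648.24
Monthly escrow = $9,648.24 / 12 = $804.02
Required cushion = 1 × $804.02 = $804.02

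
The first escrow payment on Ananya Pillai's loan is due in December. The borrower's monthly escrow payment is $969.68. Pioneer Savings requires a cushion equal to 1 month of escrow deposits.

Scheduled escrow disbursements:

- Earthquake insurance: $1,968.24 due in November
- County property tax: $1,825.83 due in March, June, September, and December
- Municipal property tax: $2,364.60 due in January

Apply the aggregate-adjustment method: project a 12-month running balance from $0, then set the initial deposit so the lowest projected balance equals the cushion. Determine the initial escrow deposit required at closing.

$3,220.75

Cushion = 1 × $969.68 = $969.68
Trial balance (start $0, +$969.68 each month, − disbursements):
  Dec: +$969.68 − $1,825.83 → -$856.15
  Jan: +$969.68 − $2,364.60 → -$2,251.07
  Feb: +$969.68 → -$1,281.39
  Mar: +$969.68 − $1,825.83 → -$2,137.54
  Apr: +$969.68 → -$1,167.86
  May: +$969.68 → -$198.18
  Jun: +$969.68 − $1,825.83 → -$1,054.33
  Jul: +$969.68 → -$84.65
  Aug: +$969.68 → $885.03
  Sep: +$969.68 − $1,825.83 → $28.88
  Oct: +$969.68 → $998.56
  Nov: +$969.68 − $1,968.24 → $0.00
Lowest trial balance = -$2,251.07 (Jan)
Initial deposit = cushion − low point = $969.68 − (-$2,251.07) = $3,220.75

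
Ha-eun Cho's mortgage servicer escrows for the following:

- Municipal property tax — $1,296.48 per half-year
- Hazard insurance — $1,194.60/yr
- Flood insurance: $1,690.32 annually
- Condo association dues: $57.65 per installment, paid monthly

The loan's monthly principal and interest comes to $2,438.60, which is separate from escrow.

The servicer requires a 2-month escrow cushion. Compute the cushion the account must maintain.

Municipal property tax = $1,296.48 × 2 = $2,592.96
Hazard insurance = $1,194.60
Flood insurance = $1,690.32
Condo association dues = $57.65 × 12 = $691.80
Yearly total = $6,169.68
Monthly escrow = $6,169.68 / 12 = $514.14
Required cushion = 2 × $514.14 = $1,028.28

$1,028.28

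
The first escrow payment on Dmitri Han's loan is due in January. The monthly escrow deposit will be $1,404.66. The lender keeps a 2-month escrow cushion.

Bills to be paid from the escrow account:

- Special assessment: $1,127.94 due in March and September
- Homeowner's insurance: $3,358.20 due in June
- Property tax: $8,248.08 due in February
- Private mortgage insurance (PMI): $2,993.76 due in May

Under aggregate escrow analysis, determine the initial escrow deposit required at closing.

Cushion = 2 × $1,404.66 = $2,809.32
Trial balance (start $0, +$1,404.66 each month, − disbursements):
  Jan: +$1,404.66 → $1,404.66
  Feb: +$1,404.66 − $8,248.08 → -$5,438.76
  Mar: +$1,404.66 − $1,127.94 → -$5,162.04
  Apr: +$1,404.66 → -$3,757.38
  May: +$1,404.66 − $2,993.76 → -$5,346.48
  Jun: +$1,404.66 − $3,358.20 → -$7,300.02
  Jul: +$1,404.66 → -$5,895.36
  Aug: +$1,404.66 → -$4,490.70
  Sep: +$1,404.66 − $1,127.94 → -$4,213.98
  Oct: +$1,404.66 → -$2,809.32
  Nov: +$1,404.66 → -$1,404.66
  Dec: +$1,404.66 → $0.00
Lowest trial balance = -$7,300.02 (Jun)
Initial deposit = cushion − low point = $2,809.32 − (-$7,300.02) = $10,109.34

$10,109.34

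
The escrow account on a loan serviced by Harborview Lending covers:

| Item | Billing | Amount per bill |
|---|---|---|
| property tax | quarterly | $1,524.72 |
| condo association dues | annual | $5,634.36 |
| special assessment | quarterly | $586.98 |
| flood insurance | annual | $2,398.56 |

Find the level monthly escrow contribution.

Property tax: $1,524.72 × 4 = $6,098.88/yr
Condo association dues: $5,634.36/yr
Special assessment: $586.98 × 4 = $2,347.92/yr
Flood insurance: $2,398.56/yr
Yearly total = $16,479.72
Per month = $16,479.72 ÷ 12 = $1,373.31

$1,373.31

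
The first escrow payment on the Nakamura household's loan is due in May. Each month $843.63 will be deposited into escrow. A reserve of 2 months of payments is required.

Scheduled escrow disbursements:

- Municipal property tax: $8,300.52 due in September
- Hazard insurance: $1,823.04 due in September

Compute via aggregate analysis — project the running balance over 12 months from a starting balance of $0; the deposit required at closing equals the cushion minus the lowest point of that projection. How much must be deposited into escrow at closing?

Cushion = 2 × $843.63 = $1,687.26
Trial balance (start $0, +$843.63 each month, − disbursements):
  May: +$843.63 → $843.63
  Jun: +$843.63 → $1,687.26
  Jul: +$843.63 → $2,530.89
  Aug: +$843.63 → $3,374.52
  Sep: +$843.63 − $10,123.56 → -$5,905.41
  Oct: +$843.63 → -$5,061.78
  Nov: +$843.63 → -$4,218.15
  Dec: +$843.63 → -$3,374.52
  Jan: +$843.63 → -$2,530.89
  Feb: +$843.63 → -$1,687.26
  Mar: +$843.63 → -$843.63
  Apr: +$843.63 → $0.00
Lowest trial balance = -$5,905.41 (Sep)
Initial deposit = cushion − low point = $1,687.26 − (-$5,905.41) = $7,592.67

$7,592.67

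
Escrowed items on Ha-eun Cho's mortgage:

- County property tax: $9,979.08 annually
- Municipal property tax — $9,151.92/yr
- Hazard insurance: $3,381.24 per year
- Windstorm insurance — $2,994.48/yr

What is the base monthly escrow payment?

$2,125.56

County property tax — $9,979.08 per year
Municipal property tax — $9,151.92 per year
Hazard insurance — $3,381.24 per year
Windstorm insurance — $2,994.48 per year
Combined annual = $9,979.08 + $9,151.92 + $3,381.24 + $2,994.48 = $25,506.72
Base monthly escrow = $25,506.72 ÷ 12 = $2,125.56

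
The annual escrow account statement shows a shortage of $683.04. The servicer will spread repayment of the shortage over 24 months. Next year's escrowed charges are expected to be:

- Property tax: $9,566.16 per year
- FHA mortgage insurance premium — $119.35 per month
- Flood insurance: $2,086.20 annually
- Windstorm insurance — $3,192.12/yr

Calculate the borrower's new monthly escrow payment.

$1,384.85

Property tax: $9,566.16/yr
FHA mortgage insurance premium: $119.35 × 12 = $1,432.20/yr
Flood insurance: $2,086.20/yr
Windstorm insurance: $3,192.12/yr
Annual escrow total = $9,566.16 + $1,432.20 + $2,086.20 + $3,192.12 = $16,276.68
Monthly = $16,276.68 ÷ 12 = $1,356.39
Monthly shortage recovery: $683.04 / 24 = $28.46
New monthly escrow = $1,356.39 + $28.46 = $1,384.85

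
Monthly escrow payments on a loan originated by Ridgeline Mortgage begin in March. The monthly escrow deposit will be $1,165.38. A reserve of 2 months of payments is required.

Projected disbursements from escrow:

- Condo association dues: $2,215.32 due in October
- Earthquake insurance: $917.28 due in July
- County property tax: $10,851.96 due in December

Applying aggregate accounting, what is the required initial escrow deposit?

Cushion = 2 × $1,165.38 = $2,330.76
Trial balance (start $0, +$1,165.38 each month, − disbursements):
  Mar: +$1,165.38 → $1,165.38
  Apr: +$1,165.38 → $2,330.76
  May: +$1,165.38 → $3,496.14
  Jun: +$1,165.38 → $4,661.52
  Jul: +$1,165.38 − $917.28 → $4,909.62
  Aug: +$1,165.38 → $6,075.00
  Sep: +$1,165.38 → $7,240.38
  Oct: +$1,165.38 − $2,215.32 → $6,190.44
  Nov: +$1,165.38 → $7,355.82
  Dec: +$1,165.38 − $10,851.96 → -$2,330.76
  Jan: +$1,165.38 → -$1,165.38
  Feb: +$1,165.38 → $0.00
Lowest trial balance = -$2,330.76 (Dec)
Initial deposit = cushion − low point = $2,330.76 − (-$2,330.76) = $4,661.52

$4,661.52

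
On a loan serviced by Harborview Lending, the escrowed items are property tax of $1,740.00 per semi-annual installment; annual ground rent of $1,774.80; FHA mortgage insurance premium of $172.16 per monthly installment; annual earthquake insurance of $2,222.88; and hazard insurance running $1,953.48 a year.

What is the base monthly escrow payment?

Property tax = $1,740.00 × 2 = $3,480.00 annually
Ground rent = $1,774.80 annually
FHA mortgage insurance premium = $172.16 × 12 = $2,065.92 annually
Earthquake insurance = $2,222.88 annually
Hazard insurance = $1,953.48 annually
Total annual escrow = $11,497.08
Base monthly escrow = $11,497.08 / 12 = $958.09

$958.09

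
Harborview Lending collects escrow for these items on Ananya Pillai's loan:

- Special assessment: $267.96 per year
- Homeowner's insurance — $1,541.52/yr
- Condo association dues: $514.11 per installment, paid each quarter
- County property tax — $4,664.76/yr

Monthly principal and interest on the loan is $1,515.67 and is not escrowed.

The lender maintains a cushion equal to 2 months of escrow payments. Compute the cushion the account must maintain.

Special assessment = $267.96
Homeowner's insurance = $1,541.52
Condo association dues = $514.11 × 4 = $2,056.44
County property tax = $4,664.76
Yearly total = $267.96 + $1,541.52 + $2,056.44 + $4,664.76 = $8,530.68
Monthly = $8,530.68 / 12 = $710.89
Required cushion = 2 × $710.89 = $1,421.78

$1,421.78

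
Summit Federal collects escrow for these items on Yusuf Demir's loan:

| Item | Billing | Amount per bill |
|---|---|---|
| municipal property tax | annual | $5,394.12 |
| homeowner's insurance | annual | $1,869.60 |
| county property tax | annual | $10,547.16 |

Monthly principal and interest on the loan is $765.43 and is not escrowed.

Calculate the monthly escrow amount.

Municipal property tax — $5,394.12 annually
Homeowner's insurance — $1,869.60 annually
County property tax — $10,547.16 annually
Annual escrow total = $5,394.12 + $1,869.60 + $10,547.16 = $17,810.88
Monthly escrow = $17,810.88 / 12 = $1,484.24

$1,484.24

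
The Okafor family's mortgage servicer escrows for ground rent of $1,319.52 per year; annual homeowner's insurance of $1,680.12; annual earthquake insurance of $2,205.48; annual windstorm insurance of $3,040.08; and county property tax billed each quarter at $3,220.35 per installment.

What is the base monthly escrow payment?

$1,760.55

Ground rent: $1,319.52
Homeowner's insurance: $1,680.12
Earthquake insurance: $2,205.48
Windstorm insurance: $3,040.08
County property tax: $3,220.35 × 4 = $12,881.40
Total annual escrow = $21,126.60
Base monthly escrow = $21,126.60 / 12 = $1,760.55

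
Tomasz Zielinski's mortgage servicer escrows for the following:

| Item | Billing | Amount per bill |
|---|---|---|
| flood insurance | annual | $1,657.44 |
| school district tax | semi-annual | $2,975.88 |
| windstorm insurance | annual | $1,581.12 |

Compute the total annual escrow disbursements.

Flood insurance — $1,657.44/yr
School district tax — $2,975.88 × 2 = $5,951.76/yr
Windstorm insurance — $1,581.12/yr
Yearly total = $9,190.32

$9,190.32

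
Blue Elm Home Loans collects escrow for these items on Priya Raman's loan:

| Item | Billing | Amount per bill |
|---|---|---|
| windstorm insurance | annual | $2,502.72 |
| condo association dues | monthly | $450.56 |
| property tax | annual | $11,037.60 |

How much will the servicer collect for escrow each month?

$1,578.92

Windstorm insurance: $2,502.72 per year
Condo association dues: $450.56 × 12 = $5,406.72 per year
Property tax: $11,037.60 per year
Total annual escrow = $2,502.72 + $5,406.72 + $11,037.60 = $18,947.04
Monthly = $18,947.04 / 12 = $1,578.92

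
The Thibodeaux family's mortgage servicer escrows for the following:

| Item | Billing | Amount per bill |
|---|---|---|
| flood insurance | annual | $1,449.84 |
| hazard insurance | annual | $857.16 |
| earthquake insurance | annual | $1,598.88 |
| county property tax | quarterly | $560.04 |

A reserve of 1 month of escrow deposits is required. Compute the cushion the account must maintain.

Flood insurance = $1,449.84 annually
Hazard insurance = $857.16 annually
Earthquake insurance = $1,598.88 annually
County property tax = $560.04 × 4 = $2,240.16 annually
Total annual escrow = $1,449.84 + $857.16 + $1,598.88 + $2,240.16 = $6,146.04
Per month = $6,146.04 / 12 = $512.17
Reserve = 1 × $512.17 = $512.17

$512.17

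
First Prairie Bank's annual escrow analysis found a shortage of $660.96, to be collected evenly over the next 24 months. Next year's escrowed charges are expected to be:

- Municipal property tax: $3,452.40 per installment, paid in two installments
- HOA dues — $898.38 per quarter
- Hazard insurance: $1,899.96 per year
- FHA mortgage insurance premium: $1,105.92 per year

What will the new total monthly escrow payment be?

Municipal property tax: $3,452.40 × 2 = $6,904.80/yr
HOA dues: $898.38 × 4 = $3,593.52/yr
Hazard insurance: $1,899.96/yr
FHA mortgage insurance premium: $1,105.92/yr
Total annual escrow = $13,504.20
Monthly = $13,504.20 ÷ 12 = $1,125.35
Shortage per month = $660.96 / 24 = $27.54
New monthly escrow = $1,125.35 + $27.54 = $1,152.89

$1,152.89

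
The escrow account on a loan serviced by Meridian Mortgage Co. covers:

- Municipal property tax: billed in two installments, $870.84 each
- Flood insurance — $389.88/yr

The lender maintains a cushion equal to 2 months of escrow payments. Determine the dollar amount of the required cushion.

$355.26

Municipal property tax — $870.84 × 2 = $1,741.68/yr
Flood insurance — $389.88/yr
Total annual escrow = $1,741.68 + $389.88 = $2,131.56
Base monthly escrow = $2,131.56 / 12 = $177.63
Required cushion = 2 × $177.63 = $355.26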